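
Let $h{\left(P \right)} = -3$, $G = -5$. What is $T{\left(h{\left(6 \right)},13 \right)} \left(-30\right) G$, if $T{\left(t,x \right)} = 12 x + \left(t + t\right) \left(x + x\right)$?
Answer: $0$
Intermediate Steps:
$T{\left(t,x \right)} = 12 x + 4 t x$ ($T{\left(t,x \right)} = 12 x + 2 t 2 x = 12 x + 4 t x$)
$T{\left(h{\left(6 \right)},13 \right)} \left(-30\right) G = 4 \cdot 13 \left(3 - 3\right) \left(-30\right) \left(-5\right) = 4 \cdot 13 \cdot 0 \left(-30\right) \left(-5\right) = 0 \left(-30\right) \left(-5\right) = 0 \left(-5\right) = 0$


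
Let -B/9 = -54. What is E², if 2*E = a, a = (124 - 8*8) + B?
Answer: 74529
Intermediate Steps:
B = 486 (B = -9*(-54) = 486)
a = 546 (a = (124 - 8*8) + 486 = (124 - 64) + 486 = 60 + 486 = 546)
E = 273 (E = (½)*546 = 273)
E² = 273² = 74529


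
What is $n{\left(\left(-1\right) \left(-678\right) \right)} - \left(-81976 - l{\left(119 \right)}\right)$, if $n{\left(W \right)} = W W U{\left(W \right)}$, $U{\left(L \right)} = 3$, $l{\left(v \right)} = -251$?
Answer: $1460777$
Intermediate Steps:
$n{\left(W \right)} = 3 W^{2}$ ($n{\left(W \right)} = W W 3 = W^{2} \cdot 3 = 3 W^{2}$)
$n{\left(\left(-1\right) \left(-678\right) \right)} - \left(-81976 - l{\left(119 \right)}\right) = 3 \left(\left(-1\right) \left(-678\right)\right)^{2} + \left(\left(-251 + 167094\right) - 85118\right) = 3 \cdot 678^{2} + \left(166843 - 85118\right) = 3 \cdot 459684 + 81725 = 1379052 + 81725 = 1460777$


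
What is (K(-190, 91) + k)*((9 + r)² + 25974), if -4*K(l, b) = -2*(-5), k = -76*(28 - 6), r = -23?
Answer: -43821665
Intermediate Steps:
k = -1672 (k = -76*22 = -1672)
K(l, b) = -5/2 (K(l, b) = -(-1)*(-5)/2 = -¼*10 = -5/2)
(K(-190, 91) + k)*((9 + r)² + 25974) = (-5/2 - 1672)*((9 - 23)² + 25974) = -3349*((-14)² + 25974)/2 = -3349*(196 + 25974)/2 = -3349/2*26170 = -43821665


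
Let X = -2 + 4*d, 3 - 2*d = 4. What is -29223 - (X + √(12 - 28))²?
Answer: -29223 + 32*I ≈ -29223.0 + 32.0*I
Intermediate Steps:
d = -½ (d = 3/2 - ½*4 = 3/2 - 2 = -½ ≈ -0.50000)
X = -4 (X = -2 + 4*(-½) = -2 - 2 = -4)
-29223 - (X + √(12 - 28))² = -29223 - (-4 + √(12 - 28))² = -29223 - (-4 + √(-16))² = -29223 - (-4 + 4*I)²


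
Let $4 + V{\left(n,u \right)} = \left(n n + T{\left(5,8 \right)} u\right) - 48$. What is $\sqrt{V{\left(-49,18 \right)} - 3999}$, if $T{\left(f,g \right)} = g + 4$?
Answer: $i \sqrt{1434} \approx 37.868 i$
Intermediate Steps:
$T{\left(f,g \right)} = 4 + g$
$V{\left(n,u \right)} = -52 + n^{2} + 12 u$ ($V{\left(n,u \right)} = -4 - \left(48 - n n - \left(4 + 8\right) u\right) = -4 - \left(48 - n^{2} - 12 u\right) = -4 + \left(-48 + n^{2} + 12 u\right) = -52 + n^{2} + 12 u$)
$\sqrt{V{\left(-49,18 \right)} - 3999} = \sqrt{\left(-52 + \left(-49\right)^{2} + 12 \cdot 18\right) - 3999} = \sqrt{\left(-52 + 2401 + 216\right) - 3999} = \sqrt{2565 - 3999} = \sqrt{-1434} = i \sqrt{1434}$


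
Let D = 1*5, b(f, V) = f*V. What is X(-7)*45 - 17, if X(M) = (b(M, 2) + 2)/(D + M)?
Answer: 253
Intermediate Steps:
b(f, V) = V*f
D = 5
X(M) = (2 + 2*M)/(5 + M) (X(M) = (2*M + 2)/(5 + M) = (2 + 2*M)/(5 + M))
X(-7)*45 - 17 = (2*(1 - 7)/(5 - 7))*45 - 17 = (2*(-6)/(-2))*45 - 17 = (2*(-½)*(-6))*45 - 17 = 6*45 - 17 = 270 - 17 = 253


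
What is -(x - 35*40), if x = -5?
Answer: 1405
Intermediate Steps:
-(x - 35*40) = -(-5 - 35*40) = -(-5 - 1400) = -1*(-1405) = 1405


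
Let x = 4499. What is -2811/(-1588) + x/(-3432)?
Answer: 56885/123864 ≈ 0.45925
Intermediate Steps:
-2811/(-1588) + x/(-3432) = -2811/(-1588) + 4499/(-3432) = -2811*(-1/1588) + 4499*(-1/3432) = 2811/1588 - 409/312 = 56885/123864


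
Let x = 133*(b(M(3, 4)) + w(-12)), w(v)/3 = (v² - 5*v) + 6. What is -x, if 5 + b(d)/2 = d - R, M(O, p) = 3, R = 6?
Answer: -81662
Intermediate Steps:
b(d) = -22 + 2*d (b(d) = -10 + 2*(d - 1*6) = -10 + 2*(d - 6) = -10 + 2*(-6 + d) = -10 + (-12 + 2*d) = -22 + 2*d)
w(v) = 18 - 15*v + 3*v² (w(v) = 3*((v² - 5*v) + 6) = 3*(6 + v² - 5*v) = 18 - 15*v + 3*v²)
x = 81662 (x = 133*((-22 + 2*3) + (18 - 15*(-12) + 3*(-12)²)) = 133*((-22 + 6) + (18 + 180 + 3*144)) = 133*(-16 + (18 + 180 + 432)) = 133*(-16 + 630) = 133*614 = 81662)
-x = -1*81662 = -81662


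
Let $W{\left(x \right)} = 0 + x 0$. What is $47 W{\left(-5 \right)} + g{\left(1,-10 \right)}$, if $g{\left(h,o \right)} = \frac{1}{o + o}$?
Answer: $- \frac{1}{20} \approx -0.05$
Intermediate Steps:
$g{\left(h,o \right)} = \frac{1}{2 o}$
$W{\left(x \right)} = 0$ ($W{\left(x \right)} = 0 + 0 = 0$)
$47 W{\left(-5 \right)} + g{\left(1,-10 \right)} = 47 \cdot 0 + \frac{1}{2 \left(-10\right)} = 0 + \frac{1}{2} \left(- \frac{1}{10}\right) = 0 - \frac{1}{20} = - \frac{1}{20}$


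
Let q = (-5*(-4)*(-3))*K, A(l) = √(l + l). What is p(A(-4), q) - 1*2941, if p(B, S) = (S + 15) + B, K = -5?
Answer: -2626 + 2*I*√2 ≈ -2626.0 + 2.8284*I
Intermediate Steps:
A(l) = √2*√l (A(l) = √(2*l) = √2*√l)
q = 300 (q = (-5*(-4)*(-3))*(-5) = (20*(-3))*(-5) = -60*(-5) = 300)
p(B, S) = 15 + B + S (p(B, S) = (15 + S) + B = 15 + B + S)
p(A(-4), q) - 1*2941 = (15 + √2*√(-4) + 300) - 1*2941 = (15 + √2*(2*I) + 300) - 2941 = (15 + 2*I*√2 + 300) - 2941 = (315 + 2*I*√2) - 2941 = -2626 + 2*I*√2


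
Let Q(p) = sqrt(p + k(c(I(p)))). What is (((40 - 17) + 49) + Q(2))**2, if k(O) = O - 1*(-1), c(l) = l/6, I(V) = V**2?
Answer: (216 + sqrt(33))**2/9 ≈ 5463.4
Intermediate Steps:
c(l) = l/6 (c(l) = l*(1/6) = l/6)
k(O) = 1 + O (k(O) = O + 1 = 1 + O)
Q(p) = sqrt(1 + p + p**2/6) (Q(p) = sqrt(p + (1 + p**2/6)) = sqrt(1 + p + p**2/6))
(((40 - 17) + 49) + Q(2))**2 = (((40 - 17) + 49) + sqrt(36 + 6*2**2 + 36*2)/6)**2 = ((23 + 49) + sqrt(36 + 6*4 + 72)/6)**2 = (72 + sqrt(36 + 24 + 72)/6)**2 = (72 + sqrt(132)/6)**2 = (72 + (2*sqrt(33))/6)**2 = (72 + sqrt(33)/3)**2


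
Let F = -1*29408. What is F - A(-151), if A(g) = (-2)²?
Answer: -29412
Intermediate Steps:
A(g) = 4
F = -29408
F - A(-151) = -29408 - 1*4 = -29408 - 4 = -29412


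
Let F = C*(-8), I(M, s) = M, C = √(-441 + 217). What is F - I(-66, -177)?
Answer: 66 - 32*I*√14 ≈ 66.0 - 119.73*I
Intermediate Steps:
C = 4*I*√14 (C = √(-224) = 4*I*√14 ≈ 14.967*I)
F = -32*I*√14 (F = (4*I*√14)*(-8) = -32*I*√14 ≈ -119.73*I)
F - I(-66, -177) = -32*I*√14 - 1*(-66) = -32*I*√14 + 66 = 66 - 32*I*√14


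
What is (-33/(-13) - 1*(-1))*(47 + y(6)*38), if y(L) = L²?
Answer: 65090/13 ≈ 5006.9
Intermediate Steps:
(-33/(-13) - 1*(-1))*(47 + y(6)*38) = (-33/(-13) - 1*(-1))*(47 + 6²*38) = (-33*(-1/13) + 1)*(47 + 36*38) = (33/13 + 1)*(47 + 1368) = (46/13)*1415 = 65090/13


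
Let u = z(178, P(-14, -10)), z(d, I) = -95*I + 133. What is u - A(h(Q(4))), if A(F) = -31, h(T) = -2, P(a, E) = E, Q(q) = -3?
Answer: 1114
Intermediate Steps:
z(d, I) = 133 - 95*I
u = 1083 (u = 133 - 95*(-10) = 133 + 950 = 1083)
u - A(h(Q(4))) = 1083 - 1*(-31) = 1083 + 31 = 1114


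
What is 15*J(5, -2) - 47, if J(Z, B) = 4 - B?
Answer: 43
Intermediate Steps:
15*J(5, -2) - 47 = 15*(4 - 1*(-2)) - 47 = 15*(4 + 2) - 47 = 15*6 - 47 = 90 - 47 = 43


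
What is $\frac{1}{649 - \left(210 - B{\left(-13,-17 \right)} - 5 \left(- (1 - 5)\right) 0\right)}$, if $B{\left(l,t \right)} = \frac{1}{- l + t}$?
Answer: $\frac{4}{1755} \approx 0.0022792$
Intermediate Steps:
$B{\left(l,t \right)} = \frac{1}{t - l}$
$\frac{1}{649 - \left(210 - B{\left(-13,-17 \right)} - 5 \left(- (1 - 5)\right) 0\right)} = \frac{1}{649 - \left(210 - \frac{1}{-17 - -13} - 5 \left(- (1 - 5)\right) 0\right)} = \frac{1}{649 - \left(210 - \frac{1}{-17 + 13} - 5 \left(- (1 - 5)\right) 0\right)} = \frac{1}{649 - \left(210 + \frac{1}{4} - 5 \left(\left(-1\right) \left(-4\right)\right) 0\right)} = \frac{1}{649 - \left(\frac{841}{4} - 5 \cdot 4 \cdot 0\right)} = \frac{1}{649 + \left(\left(-210 + 20 \cdot 0\right) - \frac{1}{4}\right)} = \frac{1}{649 + \left(\left(-210 + 0\right) - \frac{1}{4}\right)} = \frac{1}{649 - \frac{841}{4}} = \frac{1}{\frac{1755}{4}} = \frac{4}{1755}$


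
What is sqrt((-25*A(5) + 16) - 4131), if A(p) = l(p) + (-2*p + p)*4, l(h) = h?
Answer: 2*I*sqrt(935) ≈ 61.156*I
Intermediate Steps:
A(p) = -3*p (A(p) = p + (-2*p + p)*4 = p - p*4 = p - 4*p = -3*p)
sqrt((-25*A(5) + 16) - 4131) = sqrt((-(-75)*5 + 16) - 4131) = sqrt((-25*(-15) + 16) - 4131) = sqrt((375 + 16) - 4131) = sqrt(391 - 4131) = sqrt(-3740) = 2*I*sqrt(935)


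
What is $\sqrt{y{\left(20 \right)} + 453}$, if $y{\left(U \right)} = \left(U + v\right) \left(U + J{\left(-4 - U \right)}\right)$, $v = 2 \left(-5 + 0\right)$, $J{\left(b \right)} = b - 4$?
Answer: $\sqrt{373} \approx 19.313$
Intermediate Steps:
$J{\left(b \right)} = -4 + b$
$v = -10$ ($v = 2 \left(-5\right) = -10$)
$y{\left(U \right)} = 80 - 8 U$ ($y{\left(U \right)} = \left(U - 10\right) \left(U - \left(8 + U\right)\right) = \left(-10 + U\right) \left(U - \left(8 + U\right)\right) = \left(-10 + U\right) \left(-8\right) = 80 - 8 U$)
$\sqrt{y{\left(20 \right)} + 453} = \sqrt{\left(80 - 160\right) + 453} = \sqrt{-80 + 453} = \sqrt{373}$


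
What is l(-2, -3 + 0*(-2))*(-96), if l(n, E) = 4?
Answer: -384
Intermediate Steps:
l(-2, -3 + 0*(-2))*(-96) = 4*(-96) = -384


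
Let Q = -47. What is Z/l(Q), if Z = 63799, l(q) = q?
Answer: -63799/47 ≈ -1357.4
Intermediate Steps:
Z/l(Q) = 63799/(-47) = 63799*(-1/47) = -63799/47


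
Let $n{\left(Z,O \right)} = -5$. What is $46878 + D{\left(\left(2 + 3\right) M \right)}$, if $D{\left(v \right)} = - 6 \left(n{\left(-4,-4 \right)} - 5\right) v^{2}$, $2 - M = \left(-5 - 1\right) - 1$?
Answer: $168378$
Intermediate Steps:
$M = 9$ ($M = 2 - \left(\left(-5 - 1\right) - 1\right) = 2 - \left(-6 - 1\right) = 2 - -7 = 2 + 7 = 9$)
$D{\left(v \right)} = 60 v^{2}$ ($D{\left(v \right)} = - 6 \left(-5 - 5\right) v^{2} = \left(-6\right) \left(-10\right) v^{2} = 60 v^{2}$)
$46878 + D{\left(\left(2 + 3\right) M \right)} = 46878 + 60 \left(\left(2 + 3\right) 9\right)^{2} = 46878 + 60 \left(5 \cdot 9\right)^{2} = 46878 + 60 \cdot 45^{2} = 46878 + 60 \cdot 2025 = 46878 + 121500 = 168378$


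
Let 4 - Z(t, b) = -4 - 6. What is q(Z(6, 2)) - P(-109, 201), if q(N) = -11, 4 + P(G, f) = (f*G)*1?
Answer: 21902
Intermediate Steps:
Z(t, b) = 14 (Z(t, b) = 4 - (-4 - 6) = 4 - 1*(-10) = 4 + 10 = 14)
P(G, f) = -4 + G*f (P(G, f) = -4 + (f*G)*1 = -4 + (G*f)*1 = -4 + G*f)
q(Z(6, 2)) - P(-109, 201) = -11 - (-4 - 109*201) = -11 - (-4 - 21909) = -11 - 1*(-21913) = -11 + 21913 = 21902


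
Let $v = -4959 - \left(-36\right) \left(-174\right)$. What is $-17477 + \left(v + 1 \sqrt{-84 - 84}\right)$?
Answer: $-28700 + 2 i \sqrt{42} \approx -28700.0 + 12.961 i$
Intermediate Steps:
$v = -11223$ ($v = -4959 - 6264 = -11223$)
$-17477 + \left(v + 1 \sqrt{-84 - 84}\right) = -17477 - \left(11223 - \sqrt{-84 - 84}\right) = -17477 - \left(11223 - \sqrt{-168}\right) = -17477 - \left(11223 - 2 i \sqrt{42}\right) = -28700 + 2 i \sqrt{42}$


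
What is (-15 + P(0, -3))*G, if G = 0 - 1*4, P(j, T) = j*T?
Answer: 60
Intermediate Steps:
P(j, T) = T*j
G = -4 (G = 0 - 4 = -4)
(-15 + P(0, -3))*G = (-15 - 3*0)*(-4) = (-15 + 0)*(-4) = -15*(-4) = 60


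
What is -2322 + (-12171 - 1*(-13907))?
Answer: -586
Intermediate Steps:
-2322 + (-12171 - 1*(-13907)) = -2322 + (-12171 + 13907) = -2322 + 1736 = -586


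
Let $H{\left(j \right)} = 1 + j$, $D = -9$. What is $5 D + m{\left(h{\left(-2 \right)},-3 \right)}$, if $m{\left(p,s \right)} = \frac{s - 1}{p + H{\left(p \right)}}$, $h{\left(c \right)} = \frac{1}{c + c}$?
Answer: $-53$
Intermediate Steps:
$h{\left(c \right)} = \frac{1}{2 c}$
$m{\left(p,s \right)} = \frac{-1 + s}{1 + 2 p}$ ($m{\left(p,s \right)} = \frac{s - 1}{p + \left(1 + p\right)} = \frac{-1 + s}{1 + 2 p}$)
$5 D + m{\left(h{\left(-2 \right)},-3 \right)} = 5 \left(-9\right) + \frac{-1 - 3}{1 + 2 \frac{1}{2 \left(-2\right)}} = -45 + \frac{1}{1 + 2 \cdot \frac{1}{2} \left(- \frac{1}{2}\right)} \left(-4\right) = -45 + \frac{1}{1 + 2 \left(- \frac{1}{4}\right)} \left(-4\right) = -45 + \frac{1}{1 - \frac{1}{2}} \left(-4\right) = -45 + \frac{1}{\frac{1}{2}} \left(-4\right) = -45 + 2 \left(-4\right) = -45 - 8 = -53$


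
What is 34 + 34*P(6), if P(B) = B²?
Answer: 1258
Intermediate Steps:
34 + 34*P(6) = 34 + 34*6² = 34 + 34*36 = 34 + 1224 = 1258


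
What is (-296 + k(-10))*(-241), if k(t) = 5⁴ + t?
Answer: -76879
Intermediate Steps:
k(t) = 625 + t
(-296 + k(-10))*(-241) = (-296 + (625 - 10))*(-241) = (-296 + 615)*(-241) = 319*(-241) = -76879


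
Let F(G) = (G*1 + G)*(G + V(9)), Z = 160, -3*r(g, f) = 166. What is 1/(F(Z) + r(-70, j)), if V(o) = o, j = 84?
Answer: 3/162074 ≈ 1.8510e-5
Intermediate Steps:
r(g, f) = -166/3 (r(g, f) = -1/3*166 = -166/3)
F(G) = 2*G*(9 + G) (F(G) = (G*1 + G)*(G + 9) = (G + G)*(9 + G) = (2*G)*(9 + G) = 2*G*(9 + G))
1/(F(Z) + r(-70, j)) = 1/(2*160*(9 + 160) - 166/3) = 1/(2*160*169 - 166/3) = 1/(54080 - 166/3) = 1/(162074/3) = 3/162074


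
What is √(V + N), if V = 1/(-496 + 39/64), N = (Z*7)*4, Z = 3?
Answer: 2*√21108840245/31705 ≈ 9.1650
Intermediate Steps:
N = 84 (N = (3*7)*4 = 21*4 = 84)
V = -64/31705 (V = 1/(-496 + 39*(1/64)) = 1/(-496 + 39/64) = 1/(-31705/64) = -64/31705 ≈ -0.0020186)
√(V + N) = √(-64/31705 + 84) = √(2663156/31705) = 2*√21108840245/31705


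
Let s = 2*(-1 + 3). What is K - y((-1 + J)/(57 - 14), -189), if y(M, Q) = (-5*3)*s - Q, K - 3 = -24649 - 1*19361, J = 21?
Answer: -44136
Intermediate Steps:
K = -44007 (K = 3 + (-24649 - 1*19361) = 3 + (-24649 - 19361) = 3 - 44010 = -44007)
s = 4 (s = 2*2 = 4)
y(M, Q) = -60 - Q (y(M, Q) = -5*3*4 - Q = -15*4 - Q = -60 - Q)
K - y((-1 + J)/(57 - 14), -189) = -44007 - (-60 - 1*(-189)) = -44007 - (-60 + 189) = -44007 - 1*129 = -44007 - 129 = -44136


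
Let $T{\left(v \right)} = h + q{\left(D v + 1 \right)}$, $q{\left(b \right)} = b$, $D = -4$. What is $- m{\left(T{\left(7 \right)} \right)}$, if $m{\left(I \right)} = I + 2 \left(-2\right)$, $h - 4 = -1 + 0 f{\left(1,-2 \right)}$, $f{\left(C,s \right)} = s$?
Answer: $28$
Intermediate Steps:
$h = 3$ ($h = 4 + \left(-1 + 0 \left(-2\right)\right) = 4 + \left(-1 + 0\right) = 4 - 1 = 3$)
$T{\left(v \right)} = 4 - 4 v$ ($T{\left(v \right)} = 3 - \left(-1 + 4 v\right) = 4 - 4 v$)
$m{\left(I \right)} = -4 + I$ ($m{\left(I \right)} = I - 4 = -4 + I$)
$- m{\left(T{\left(7 \right)} \right)} = - (-4 + \left(4 - 28\right)) = - (-4 - 24) = \left(-1\right) \left(-28\right) = 28$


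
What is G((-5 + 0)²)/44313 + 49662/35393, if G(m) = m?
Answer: 2201557031/1568370009 ≈ 1.4037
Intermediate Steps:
G((-5 + 0)²)/44313 + 49662/35393 = (-5 + 0)²/44313 + 49662/35393 = (-5)²*(1/44313) + 49662*(1/35393) = 25*(1/44313) + 49662/35393 = 25/44313 + 49662/35393 = 2201557031/1568370009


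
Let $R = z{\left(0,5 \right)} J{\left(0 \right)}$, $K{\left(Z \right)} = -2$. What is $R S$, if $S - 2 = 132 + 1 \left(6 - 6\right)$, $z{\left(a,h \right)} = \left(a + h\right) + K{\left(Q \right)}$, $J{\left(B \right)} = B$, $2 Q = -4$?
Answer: $0$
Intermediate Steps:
$Q = -2$ ($Q = \frac{1}{2} \left(-4\right) = -2$)
$z{\left(a,h \right)} = -2 + a + h$ ($z{\left(a,h \right)} = \left(a + h\right) - 2 = -2 + a + h$)
$R = 0$ ($R = \left(-2 + 0 + 5\right) 0 = 3 \cdot 0 = 0$)
$S = 134$ ($S = 2 + \left(132 + 1 \left(6 - 6\right)\right) = 2 + \left(132 + 1 \cdot 0\right) = 2 + \left(132 + 0\right) = 2 + 132 = 134$)
$R S = 0 \cdot 134 = 0$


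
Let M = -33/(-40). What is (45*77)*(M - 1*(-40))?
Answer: 1131669/8 ≈ 1.4146e+5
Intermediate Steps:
M = 33/40 (M = -33*(-1/40) = 33/40 ≈ 0.82500)
(45*77)*(M - 1*(-40)) = (45*77)*(33/40 - 1*(-40)) = 3465*(33/40 + 40) = 3465*(1633/40) = 1131669/8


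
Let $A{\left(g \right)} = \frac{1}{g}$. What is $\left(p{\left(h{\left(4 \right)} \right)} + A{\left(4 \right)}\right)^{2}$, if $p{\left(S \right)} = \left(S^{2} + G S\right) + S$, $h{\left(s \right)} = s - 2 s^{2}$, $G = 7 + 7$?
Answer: $\frac{2122849}{16} \approx 1.3268 \cdot 10^{5}$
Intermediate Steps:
$G = 14$
$p{\left(S \right)} = S^{2} + 15 S$ ($p{\left(S \right)} = \left(S^{2} + 14 S\right) + S = S^{2} + 15 S$)
$\left(p{\left(h{\left(4 \right)} \right)} + A{\left(4 \right)}\right)^{2} = \left(4 \left(1 - 8\right) \left(15 + 4 \left(1 - 8\right)\right) + \frac{1}{4}\right)^{2} = \left(4 \left(-7\right) \left(15 + 4 \left(-7\right)\right) + \frac{1}{4}\right)^{2} = \left(- 28 \left(15 - 28\right) + \frac{1}{4}\right)^{2} = \left(\left(-28\right) \left(-13\right) + \frac{1}{4}\right)^{2} = \left(364 + \frac{1}{4}\right)^{2} = \left(\frac{1457}{4}\right)^{2} = \frac{2122849}{16}$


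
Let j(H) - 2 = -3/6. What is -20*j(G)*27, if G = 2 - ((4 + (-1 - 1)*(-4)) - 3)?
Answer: -810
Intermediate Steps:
G = -7 (G = 2 - ((4 - 2*(-4)) - 3) = 2 - ((4 + 8) - 3) = 2 - (12 - 3) = 2 - 1*9 = 2 - 9 = -7)
j(H) = 3/2 (j(H) = 2 - 3/6 = 2 - 3*1/6 = 2 - 1/2 = 3/2)
-20*j(G)*27 = -20*3/2*27 = -30*27 = -810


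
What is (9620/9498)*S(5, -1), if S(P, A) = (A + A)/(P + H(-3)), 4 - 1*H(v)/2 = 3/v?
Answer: -1924/14247 ≈ -0.13505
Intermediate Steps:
H(v) = 8 - 6/v
S(P, A) = 2*A/(10 + P) (S(P, A) = (A + A)/(P + (8 - 6/(-3))) = (2*A)/(P + (8 - 6*(-⅓))) = (2*A)/(P + (8 + 2)) = (2*A)/(P + 10) = (2*A)/(10 + P) = 2*A/(10 + P))
(9620/9498)*S(5, -1) = (9620/9498)*(2*(-1)/(10 + 5)) = (9620*(1/9498))*(2*(-1)/15) = 4810*(2*(-1)*(1/15))/4749 = (4810/4749)*(-2/15) = -1924/14247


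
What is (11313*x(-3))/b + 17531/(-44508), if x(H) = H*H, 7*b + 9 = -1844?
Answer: -31754182195/82473324 ≈ -385.02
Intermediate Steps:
b = -1853/7 (b = -9/7 + (⅐)*(-1844) = -9/7 - 1844/7 = -1853/7 ≈ -264.71)
x(H) = H²
(11313*x(-3))/b + 17531/(-44508) = (11313*(-3)²)/(-1853/7) + 17531/(-44508) = (11313*9)*(-7/1853) + 17531*(-1/44508) = 101817*(-7/1853) - 17531/44508 = -712719/1853 - 17531/44508 = -31754182195/82473324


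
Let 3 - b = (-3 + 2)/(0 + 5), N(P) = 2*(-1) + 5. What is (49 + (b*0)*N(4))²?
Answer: 2401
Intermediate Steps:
N(P) = 3 (N(P) = -2 + 5 = 3)
b = 16/5 (b = 3 - (-3 + 2)/(0 + 5) = 3 - (-1)/5 = 3 - 1*(-⅕) = 3 + ⅕ = 16/5 ≈ 3.2000)
(49 + (b*0)*N(4))² = (49 + ((16/5)*0)*3)² = (49 + 0*3)² = (49 + 0)² = 49² = 2401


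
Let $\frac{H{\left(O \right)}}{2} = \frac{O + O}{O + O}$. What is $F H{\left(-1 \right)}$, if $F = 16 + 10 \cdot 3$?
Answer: $92$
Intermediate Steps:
$H{\left(O \right)} = 2$ ($H{\left(O \right)} = 2 \frac{O + O}{O + O} = 2 \frac{2 O}{2 O} = 2 \cdot 2 O \frac{1}{2 O} = 2 \cdot 1 = 2$)
$F = 46$ ($F = 16 + 30 = 46$)
$F H{\left(-1 \right)} = 46 \cdot 2 = 92$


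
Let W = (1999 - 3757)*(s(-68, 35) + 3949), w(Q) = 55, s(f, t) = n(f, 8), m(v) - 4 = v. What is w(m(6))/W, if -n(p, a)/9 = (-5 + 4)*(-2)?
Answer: -55/6910698 ≈ -7.9587e-6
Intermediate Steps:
n(p, a) = -18 (n(p, a) = -9*(-5 + 4)*(-2) = -(-9)*(-2) = -9*2 = -18)
m(v) = 4 + v
s(f, t) = -18
W = -6910698 (W = (1999 - 3757)*(-18 + 3949) = -1758*3931 = -6910698)
w(m(6))/W = 55/(-6910698) = 55*(-1/6910698) = -55/6910698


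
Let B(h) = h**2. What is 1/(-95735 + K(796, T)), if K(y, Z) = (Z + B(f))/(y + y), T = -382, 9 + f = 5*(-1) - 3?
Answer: -1592/152410213 ≈ -1.0445e-5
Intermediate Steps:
f = -17 (f = -9 + (5*(-1) - 3) = -9 + (-5 - 3) = -9 - 8 = -17)
K(y, Z) = (289 + Z)/(2*y) (K(y, Z) = (Z + (-17)**2)/(y + y) = (Z + 289)/((2*y)) = (289 + Z)*(1/(2*y)) = (289 + Z)/(2*y))
1/(-95735 + K(796, T)) = 1/(-95735 + (1/2)*(289 - 382)/796) = 1/(-95735 + (1/2)*(1/796)*(-93)) = 1/(-95735 - 93/1592) = 1/(-152410213/1592) = -1592/152410213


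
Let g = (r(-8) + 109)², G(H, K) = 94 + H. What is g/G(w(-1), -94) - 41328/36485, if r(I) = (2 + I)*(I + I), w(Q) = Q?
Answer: 1529438621/3393105 ≈ 450.75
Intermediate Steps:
r(I) = 2*I*(2 + I) (r(I) = (2 + I)*(2*I) = 2*I*(2 + I))
g = 42025 (g = (2*(-8)*(2 - 8) + 109)² = (2*(-8)*(-6) + 109)² = (96 + 109)² = 205² = 42025)
g/G(w(-1), -94) - 41328/36485 = 42025/(94 - 1) - 41328/36485 = 42025/93 - 41328*1/36485 = 42025*(1/93) - 41328/36485 = 42025/93 - 41328/36485 = 1529438621/3393105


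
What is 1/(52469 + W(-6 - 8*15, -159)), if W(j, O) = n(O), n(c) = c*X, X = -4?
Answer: 1/53105 ≈ 1.8831e-5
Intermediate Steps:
n(c) = -4*c (n(c) = c*(-4) = -4*c)
W(j, O) = -4*O
1/(52469 + W(-6 - 8*15, -159)) = 1/(52469 - 4*(-159)) = 1/(52469 + 636) = 1/53105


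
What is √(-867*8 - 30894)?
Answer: I*√37830 ≈ 194.5*I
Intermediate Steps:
√(-867*8 - 30894) = √(-6936 - 30894) = √(-37830) = I*√37830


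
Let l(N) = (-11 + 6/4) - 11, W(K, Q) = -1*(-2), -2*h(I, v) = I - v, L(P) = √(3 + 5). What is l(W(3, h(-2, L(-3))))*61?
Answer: -2501/2 ≈ -1250.5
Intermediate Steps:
L(P) = 2*√2 (L(P) = √8 = 2*√2)
h(I, v) = v/2 - I/2 (h(I, v) = -(I - v)/2 = v/2 - I/2)
W(K, Q) = 2
l(N) = -41/2 (l(N) = (-11 + 6*(¼)) - 11 = (-11 + 3/2) - 11 = -19/2 - 11 = -41/2)
l(W(3, h(-2, L(-3))))*61 = -41/2*61 = -2501/2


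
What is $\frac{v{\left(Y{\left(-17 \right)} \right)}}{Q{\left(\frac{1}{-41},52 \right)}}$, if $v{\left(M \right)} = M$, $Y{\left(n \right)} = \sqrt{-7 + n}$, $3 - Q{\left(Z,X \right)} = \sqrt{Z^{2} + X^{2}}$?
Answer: $- \frac{5043 i \sqrt{6}}{2265148} - \frac{205 i \sqrt{1090902}}{2265148} \approx - 0.099979 i$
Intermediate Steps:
$Q{\left(Z,X \right)} = 3 - \sqrt{X^{2} + Z^{2}}$ ($Q{\left(Z,X \right)} = 3 - \sqrt{Z^{2} + X^{2}} = 3 - \sqrt{X^{2} + Z^{2}}$)
$\frac{v{\left(Y{\left(-17 \right)} \right)}}{Q{\left(\frac{1}{-41},52 \right)}} = \frac{\sqrt{-7 - 17}}{3 - \sqrt{52^{2} + \left(\frac{1}{-41}\right)^{2}}} = \frac{\sqrt{-24}}{3 - \sqrt{2704 + \left(- \frac{1}{41}\right)^{2}}} = \frac{2 i \sqrt{6}}{3 - \sqrt{2704 + \frac{1}{1681}}} = \frac{2 i \sqrt{6}}{3 - \sqrt{\frac{4545425}{1681}}} = \frac{2 i \sqrt{6}}{3 - \frac{5 \sqrt{181817}}{41}}$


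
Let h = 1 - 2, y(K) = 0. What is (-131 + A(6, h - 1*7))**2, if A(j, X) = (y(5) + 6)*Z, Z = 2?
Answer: 14161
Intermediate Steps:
h = -1
A(j, X) = 12 (A(j, X) = (0 + 6)*2 = 6*2 = 12)
(-131 + A(6, h - 1*7))**2 = (-131 + 12)**2 = (-119)**2 = 14161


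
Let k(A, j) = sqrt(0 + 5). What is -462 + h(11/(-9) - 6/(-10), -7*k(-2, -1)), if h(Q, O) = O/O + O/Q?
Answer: -461 + 45*sqrt(5)/4 ≈ -435.84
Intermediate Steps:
k(A, j) = sqrt(5)
h(Q, O) = 1 + O/Q
-462 + h(11/(-9) - 6/(-10), -7*k(-2, -1)) = -462 + (-7*sqrt(5) + (11/(-9) - 6/(-10)))/(11/(-9) - 6/(-10)) = -462 + (-7*sqrt(5) + (11*(-1/9) - 6*(-1/10)))/(11*(-1/9) - 6*(-1/10)) = -462 + (-7*sqrt(5) + (-11/9 + 3/5))/(-11/9 + 3/5) = -462 + (-7*sqrt(5) - 28/45)/(-28/45) = -462 - 45*(-28/45 - 7*sqrt(5))/28 = -462 + (1 + 45*sqrt(5)/4) = -461 + 45*sqrt(5)/4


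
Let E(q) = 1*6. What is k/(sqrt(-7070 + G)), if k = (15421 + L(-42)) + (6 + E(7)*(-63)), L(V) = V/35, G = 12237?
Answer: 75239*sqrt(5167)/25835 ≈ 209.34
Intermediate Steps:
E(q) = 6
L(V) = V/35 (L(V) = V*(1/35) = V/35)
k = 75239/5 (k = (15421 + (1/35)*(-42)) + (6 + 6*(-63)) = (15421 - 6/5) + (6 - 378) = 77099/5 - 372 = 75239/5 ≈ 15048.)
k/(sqrt(-7070 + G)) = 75239/(5*(sqrt(-7070 + 12237))) = 75239/(5*(sqrt(5167))) = 75239*(sqrt(5167)/5167)/5 = 75239*sqrt(5167)/25835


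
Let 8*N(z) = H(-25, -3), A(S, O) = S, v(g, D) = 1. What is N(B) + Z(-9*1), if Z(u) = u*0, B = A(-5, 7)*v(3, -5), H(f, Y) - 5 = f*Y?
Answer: 10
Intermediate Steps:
H(f, Y) = 5 + Y*f (H(f, Y) = 5 + f*Y = 5 + Y*f)
B = -5 (B = -5*1 = -5)
N(z) = 10 (N(z) = (5 - 3*(-25))/8 = (5 + 75)/8 = (1/8)*80 = 10)
Z(u) = 0
N(B) + Z(-9*1) = 10 + 0 = 10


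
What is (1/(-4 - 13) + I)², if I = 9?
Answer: 23104/289 ≈ 79.945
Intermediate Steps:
(1/(-4 - 13) + I)² = (1/(-4 - 13) + 9)² = (1/(-17) + 9)² = (-1/17 + 9)² = (152/17)² = 23104/289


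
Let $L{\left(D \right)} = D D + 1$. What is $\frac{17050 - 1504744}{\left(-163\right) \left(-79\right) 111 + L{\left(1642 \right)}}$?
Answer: $- \frac{743847}{2062756} \approx -0.36061$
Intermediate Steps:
$L{\left(D \right)} = 1 + D^{2}$ ($L{\left(D \right)} = D^{2} + 1 = 1 + D^{2}$)
$\frac{17050 - 1504744}{\left(-163\right) \left(-79\right) 111 + L{\left(1642 \right)}} = \frac{17050 - 1504744}{\left(-163\right) \left(-79\right) 111 + \left(1 + 1642^{2}\right)} = - \frac{1487694}{12877 \cdot 111 + \left(1 + 2696164\right)} = - \frac{1487694}{1429347 + 2696165} = - \frac{1487694}{4125512} = \left(-1487694\right) \frac{1}{4125512} = - \frac{743847}{2062756}$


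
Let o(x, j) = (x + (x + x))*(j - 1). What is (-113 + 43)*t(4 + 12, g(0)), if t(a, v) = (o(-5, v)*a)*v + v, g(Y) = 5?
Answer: 335650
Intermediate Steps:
o(x, j) = 3*x*(-1 + j) (o(x, j) = (x + 2*x)*(-1 + j) = (3*x)*(-1 + j) = 3*x*(-1 + j))
t(a, v) = v + a*v*(15 - 15*v) (t(a, v) = ((3*(-5)*(-1 + v))*a)*v + v = ((15 - 15*v)*a)*v + v = (a*(15 - 15*v))*v + v = a*v*(15 - 15*v) + v = v + a*v*(15 - 15*v))
(-113 + 43)*t(4 + 12, g(0)) = (-113 + 43)*(-1*5*(-1 + 15*(4 + 12)*(-1 + 5))) = -(-70)*5*(-1 + 15*16*4) = -(-70)*5*(-1 + 960) = -(-70)*5*959 = -70*(-4795) = 335650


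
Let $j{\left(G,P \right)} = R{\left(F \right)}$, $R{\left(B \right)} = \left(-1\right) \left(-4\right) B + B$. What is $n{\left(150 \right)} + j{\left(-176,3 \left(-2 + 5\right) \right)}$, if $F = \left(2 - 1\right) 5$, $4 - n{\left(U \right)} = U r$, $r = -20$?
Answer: $3029$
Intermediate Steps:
$n{\left(U \right)} = 4 + 20 U$ ($n{\left(U \right)} = 4 - U \left(-20\right) = 4 - - 20 U = 4 + 20 U$)
$F = 5$ ($F = 1 \cdot 5 = 5$)
$R{\left(B \right)} = 5 B$ ($R{\left(B \right)} = 4 B + B = 5 B$)
$j{\left(G,P \right)} = 25$ ($j{\left(G,P \right)} = 5 \cdot 5 = 25$)
$n{\left(150 \right)} + j{\left(-176,3 \left(-2 + 5\right) \right)} = \left(4 + 20 \cdot 150\right) + 25 = \left(4 + 3000\right) + 25 = 3004 + 25 = 3029$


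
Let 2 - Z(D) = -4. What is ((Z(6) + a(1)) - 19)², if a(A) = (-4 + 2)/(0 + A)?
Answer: 225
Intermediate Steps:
Z(D) = 6 (Z(D) = 2 - 1*(-4) = 2 + 4 = 6)
a(A) = -2/A
((Z(6) + a(1)) - 19)² = ((6 - 2/1) - 19)² = ((6 - 2*1) - 19)² = ((6 - 2) - 19)² = (4 - 19)² = (-15)² = 225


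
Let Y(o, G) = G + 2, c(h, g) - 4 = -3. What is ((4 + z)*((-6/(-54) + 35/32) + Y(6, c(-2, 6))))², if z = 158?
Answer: 118788201/256 ≈ 4.6402e+5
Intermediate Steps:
c(h, g) = 1 (c(h, g) = 4 - 3 = 1)
Y(o, G) = 2 + G
((4 + z)*((-6/(-54) + 35/32) + Y(6, c(-2, 6))))² = ((4 + 158)*((-6/(-54) + 35/32) + (2 + 1)))² = (162*((-6*(-1/54) + 35*(1/32)) + 3))² = (162*((⅑ + 35/32) + 3))² = (162*(347/288 + 3))² = (162*(1211/288))² = (10899/16)² = 118788201/256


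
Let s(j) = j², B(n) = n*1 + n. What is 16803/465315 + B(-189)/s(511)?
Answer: 200558433/5785881815 ≈ 0.034663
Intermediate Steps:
B(n) = 2*n (B(n) = n + n = 2*n)
16803/465315 + B(-189)/s(511) = 16803/465315 + (2*(-189))/(511²) = 16803*(1/465315) - 378/261121 = 5601/155105 - 378*1/261121 = 5601/155105 - 54/37303 = 200558433/5785881815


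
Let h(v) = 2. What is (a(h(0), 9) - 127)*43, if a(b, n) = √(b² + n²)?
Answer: -5461 + 43*√85 ≈ -5064.6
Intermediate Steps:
(a(h(0), 9) - 127)*43 = (√(2² + 9²) - 127)*43 = (√(4 + 81) - 127)*43 = (√85 - 127)*43 = (-127 + √85)*43 = -5461 + 43*√85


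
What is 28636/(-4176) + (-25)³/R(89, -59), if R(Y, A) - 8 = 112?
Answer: -286193/2088 ≈ -137.07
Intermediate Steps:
R(Y, A) = 120 (R(Y, A) = 8 + 112 = 120)
28636/(-4176) + (-25)³/R(89, -59) = 28636/(-4176) + (-25)³/120 = 28636*(-1/4176) - 15625*1/120 = -7159/1044 - 3125/24 = -286193/2088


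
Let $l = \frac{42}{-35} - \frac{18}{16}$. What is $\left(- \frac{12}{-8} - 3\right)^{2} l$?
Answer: $- \frac{837}{160} \approx -5.2312$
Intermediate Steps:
$l = - \frac{93}{40}$ ($l = 42 \left(- \frac{1}{35}\right) - \frac{9}{8} = - \frac{6}{5} - \frac{9}{8} = - \frac{93}{40} \approx -2.325$)
$\left(- \frac{12}{-8} - 3\right)^{2} l = \left(- \frac{12}{-8} - 3\right)^{2} \left(- \frac{93}{40}\right) = \left(\left(-12\right) \left(- \frac{1}{8}\right) - 3\right)^{2} \left(- \frac{93}{40}\right) = \left(\frac{3}{2} - 3\right)^{2} \left(- \frac{93}{40}\right) = \left(- \frac{3}{2}\right)^{2} \left(- \frac{93}{40}\right) = \frac{9}{4} \left(- \frac{93}{40}\right) = - \frac{837}{160}$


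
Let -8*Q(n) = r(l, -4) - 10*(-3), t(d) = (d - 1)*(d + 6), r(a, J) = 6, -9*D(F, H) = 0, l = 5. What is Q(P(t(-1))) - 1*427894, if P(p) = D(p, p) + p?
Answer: -855797/2 ≈ -4.2790e+5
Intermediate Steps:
D(F, H) = 0 (D(F, H) = -1/9*0 = 0)
t(d) = (-1 + d)*(6 + d)
P(p) = p (P(p) = 0 + p = p)
Q(n) = -9/2 (Q(n) = -(6 - 10*(-3))/8 = -(6 + 30)/8 = -1/8*36 = -9/2)
Q(P(t(-1))) - 1*427894 = -9/2 - 1*427894 = -9/2 - 427894 = -855797/2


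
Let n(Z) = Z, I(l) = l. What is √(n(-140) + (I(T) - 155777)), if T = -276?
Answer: I*√156193 ≈ 395.21*I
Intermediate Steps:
√(n(-140) + (I(T) - 155777)) = √(-140 + (-276 - 155777)) = √(-140 - 156053) = √(-156193) = I*√156193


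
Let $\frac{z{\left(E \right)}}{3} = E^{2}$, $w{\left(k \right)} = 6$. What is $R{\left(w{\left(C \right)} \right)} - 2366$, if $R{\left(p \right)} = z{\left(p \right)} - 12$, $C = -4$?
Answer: $-2270$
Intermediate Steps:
$z{\left(E \right)} = 3 E^{2}$
$R{\left(p \right)} = -12 + 3 p^{2}$ ($R{\left(p \right)} = 3 p^{2} - 12 = -12 + 3 p^{2}$)
$R{\left(w{\left(C \right)} \right)} - 2366 = \left(-12 + 3 \cdot 6^{2}\right) - 2366 = \left(-12 + 3 \cdot 36\right) - 2366 = \left(-12 + 108\right) - 2366 = 96 - 2366 = -2270$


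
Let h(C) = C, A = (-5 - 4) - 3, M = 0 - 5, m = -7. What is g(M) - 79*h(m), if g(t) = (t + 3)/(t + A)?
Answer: 9403/17 ≈ 553.12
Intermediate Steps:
M = -5
A = -12 (A = -9 - 3 = -12)
g(t) = (3 + t)/(-12 + t) (g(t) = (t + 3)/(t - 12) = (3 + t)/(-12 + t))
g(M) - 79*h(m) = (3 - 5)/(-12 - 5) - 79*(-7) = -2/(-17) + 553 = -1/17*(-2) + 553 = 2/17 + 553 = 9403/17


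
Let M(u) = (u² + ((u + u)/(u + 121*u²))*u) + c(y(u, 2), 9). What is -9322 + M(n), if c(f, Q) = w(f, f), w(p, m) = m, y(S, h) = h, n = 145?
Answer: 102688110/8773 ≈ 11705.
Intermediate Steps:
c(f, Q) = f
M(u) = 2 + u² + 2*u²/(u + 121*u²) (M(u) = (u² + ((u + u)/(u + 121*u²))*u) + 2 = (u² + ((2*u)/(u + 121*u²))*u) + 2 = (u² + (2*u/(u + 121*u²))*u) + 2 = (u² + 2*u²/(u + 121*u²)) + 2 = 2 + u² + 2*u²/(u + 121*u²))
-9322 + M(n) = -9322 + (2 + 145² + 121*145³ + 244*145)/(1 + 121*145) = -9322 + (2 + 21025 + 121*3048625 + 35380)/(1 + 17545) = -9322 + (2 + 21025 + 368883625 + 35380)/17546 = -9322 + (1/17546)*368940032 = -9322 + 184470016/8773 = 102688110/8773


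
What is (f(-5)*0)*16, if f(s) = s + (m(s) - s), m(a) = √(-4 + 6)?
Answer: 0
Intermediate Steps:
m(a) = √2
f(s) = √2 (f(s) = s + (√2 - s) = √2)
(f(-5)*0)*16 = (√2*0)*16 = 0*16 = 0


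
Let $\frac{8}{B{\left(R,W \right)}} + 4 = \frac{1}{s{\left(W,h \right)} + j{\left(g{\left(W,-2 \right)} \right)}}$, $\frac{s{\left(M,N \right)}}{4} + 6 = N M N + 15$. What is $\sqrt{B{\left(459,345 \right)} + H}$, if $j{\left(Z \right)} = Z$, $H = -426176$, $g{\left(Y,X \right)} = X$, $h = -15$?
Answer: $\frac{4 i \sqrt{507368644052545}}{138015} \approx 652.82 i$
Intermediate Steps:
$s{\left(M,N \right)} = 36 + 4 M N^{2}$ ($s{\left(M,N \right)} = -24 + 4 \left(N M N + 15\right) = -24 + 4 \left(M N N + 15\right) = -24 + 4 \left(M N^{2} + 15\right) = -24 + 4 \left(15 + M N^{2}\right) = -24 + \left(60 + 4 M N^{2}\right) = 36 + 4 M N^{2}$)
$B{\left(R,W \right)} = \frac{8}{-4 + \frac{1}{34 + 900 W}}$ ($B{\left(R,W \right)} = \frac{8}{-4 + \frac{1}{\left(36 + 4 W \left(-15\right)^{2}\right) - 2}} = \frac{8}{-4 + \frac{1}{\left(36 + 4 W 225\right) - 2}} = \frac{8}{-4 + \frac{1}{\left(36 + 900 W\right) - 2}} = \frac{8}{-4 + \frac{1}{34 + 900 W}}$)
$\sqrt{B{\left(459,345 \right)} + H} = \sqrt{\frac{16 \left(-17 - 155250\right)}{45 \left(3 + 80 \cdot 345\right)} - 426176} = \sqrt{\frac{16 \left(-17 - 155250\right)}{45 \left(3 + 27600\right)} - 426176} = \sqrt{\frac{16}{45} \cdot \frac{1}{27603} \left(-155267\right) - 426176} = \sqrt{- \frac{2484272}{1242135} - 426176} = \sqrt{- \frac{529370610032}{1242135}} = \frac{4 i \sqrt{507368644052545}}{138015}$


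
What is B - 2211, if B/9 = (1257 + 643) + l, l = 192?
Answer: 16617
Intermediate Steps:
B = 18828 (B = 9*((1257 + 643) + 192) = 9*(1900 + 192) = 9*2092 = 18828)
B - 2211 = 18828 - 2211 = 16617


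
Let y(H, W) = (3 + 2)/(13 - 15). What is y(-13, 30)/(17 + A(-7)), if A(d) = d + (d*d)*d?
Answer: 5/666 ≈ 0.0075075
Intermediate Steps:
A(d) = d + d**3 (A(d) = d + d**2*d = d + d**3)
y(H, W) = -5/2 (y(H, W) = 5/(-2) = 5*(-1/2) = -5/2)
y(-13, 30)/(17 + A(-7)) = -5/2/(17 + (-7 + (-7)**3)) = -5/2/(17 + (-7 - 343)) = -5/2/(17 - 350) = -5/2/(-333) = -1/333*(-5/2) = 5/666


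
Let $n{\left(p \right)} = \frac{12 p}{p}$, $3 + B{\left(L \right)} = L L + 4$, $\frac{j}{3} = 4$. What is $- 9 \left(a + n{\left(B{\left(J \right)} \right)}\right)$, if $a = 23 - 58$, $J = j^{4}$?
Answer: $207$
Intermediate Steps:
$j = 12$ ($j = 3 \cdot 4 = 12$)
$J = 20736$ ($J = 12^{4} = 20736$)
$B{\left(L \right)} = 1 + L^{2}$ ($B{\left(L \right)} = -3 + \left(L L + 4\right) = -3 + \left(L^{2} + 4\right) = -3 + \left(4 + L^{2}\right) = 1 + L^{2}$)
$a = -35$ ($a = 23 - 58 = -35$)
$n{\left(p \right)} = 12$
$- 9 \left(a + n{\left(B{\left(J \right)} \right)}\right) = - 9 \left(-35 + 12\right) = \left(-9\right) \left(-23\right) = 207$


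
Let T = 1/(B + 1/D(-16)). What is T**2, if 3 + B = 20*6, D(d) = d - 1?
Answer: 289/3952144 ≈ 7.3125e-5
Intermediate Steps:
D(d) = -1 + d
B = 117 (B = -3 + 20*6 = -3 + 120 = 117)
T = 17/1988 (T = 1/(117 + 1/(-1 - 16)) = 1/(117 + 1/(-17)) = 1/(117 - 1/17) = 1/(1988/17) = 17/1988 ≈ 0.0085513)
T**2 = (17/1988)**2 = 289/3952144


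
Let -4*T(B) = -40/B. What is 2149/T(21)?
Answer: 45129/10 ≈ 4512.9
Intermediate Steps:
T(B) = 10/B (T(B) = -(-10)/B = 10/B)
2149/T(21) = 2149/((10/21)) = 2149/((10*(1/21))) = 2149/(10/21) = 2149*(21/10) = 45129/10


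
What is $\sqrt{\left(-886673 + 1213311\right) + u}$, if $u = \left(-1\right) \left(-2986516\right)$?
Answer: $\sqrt{3313154} \approx 1820.2$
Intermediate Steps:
$u = 2986516$
$\sqrt{\left(-886673 + 1213311\right) + u} = \sqrt{\left(-886673 + 1213311\right) + 2986516} = \sqrt{326638 + 2986516} = \sqrt{3313154}$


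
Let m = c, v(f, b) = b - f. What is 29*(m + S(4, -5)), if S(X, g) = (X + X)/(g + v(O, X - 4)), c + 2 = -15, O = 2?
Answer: -3683/7 ≈ -526.14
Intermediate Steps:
c = -17 (c = -2 - 15 = -17)
S(X, g) = 2*X/(-6 + X + g) (S(X, g) = (X + X)/(g + ((X - 4) - 1*2)) = (2*X)/(g + ((-4 + X) - 2)) = (2*X)/(g + (-6 + X)) = (2*X)/(-6 + X + g) = 2*X/(-6 + X + g))
m = -17
29*(m + S(4, -5)) = 29*(-17 + 2*4/(-6 + 4 - 5)) = 29*(-17 + 2*4/(-7)) = 29*(-17 + 2*4*(-⅐)) = 29*(-17 - 8/7) = 29*(-127/7) = -3683/7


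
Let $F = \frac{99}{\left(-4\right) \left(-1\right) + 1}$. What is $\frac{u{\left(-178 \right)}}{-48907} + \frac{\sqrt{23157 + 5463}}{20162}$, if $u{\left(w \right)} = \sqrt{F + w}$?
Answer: $\frac{3 \sqrt{795}}{10081} - \frac{i \sqrt{3955}}{244535} \approx 0.0083908 - 0.00025718 i$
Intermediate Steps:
$F = \frac{99}{5}$ ($F = \frac{99}{4 + 1} = \frac{99}{5} \approx 19.8$)
$u{\left(w \right)} = \sqrt{\frac{99}{5} + w}$
$\frac{u{\left(-178 \right)}}{-48907} + \frac{\sqrt{23157 + 5463}}{20162} = \frac{\frac{1}{5} \sqrt{495 + 25 \left(-178\right)}}{-48907} + \frac{\sqrt{23157 + 5463}}{20162} = \frac{\sqrt{495 - 4450}}{5} \left(- \frac{1}{48907}\right) + \sqrt{28620} \cdot \frac{1}{20162} = \frac{\sqrt{-3955}}{5} \left(- \frac{1}{48907}\right) + 6 \sqrt{795} \cdot \frac{1}{20162} = \frac{i \sqrt{3955}}{5} \left(- \frac{1}{48907}\right) + \frac{3 \sqrt{795}}{10081} = - \frac{i \sqrt{3955}}{244535} + \frac{3 \sqrt{795}}{10081} = \frac{3 \sqrt{795}}{10081} - \frac{i \sqrt{3955}}{244535}$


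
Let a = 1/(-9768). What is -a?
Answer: 1/9768 ≈ 0.00010238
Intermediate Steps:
a = -1/9768 ≈ -0.00010238
-a = -1*(-1/9768) = 1/9768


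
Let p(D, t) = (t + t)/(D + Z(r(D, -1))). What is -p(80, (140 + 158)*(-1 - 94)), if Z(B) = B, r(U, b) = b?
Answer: 56620/79 ≈ 716.71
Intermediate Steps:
p(D, t) = 2*t/(-1 + D) (p(D, t) = (t + t)/(D - 1) = (2*t)/(-1 + D) = 2*t/(-1 + D))
-p(80, (140 + 158)*(-1 - 94)) = -2*(140 + 158)*(-1 - 94)/(-1 + 80) = -2*298*(-95)/79 = -2*(-28310)/79 = -1*(-56620/79) = 56620/79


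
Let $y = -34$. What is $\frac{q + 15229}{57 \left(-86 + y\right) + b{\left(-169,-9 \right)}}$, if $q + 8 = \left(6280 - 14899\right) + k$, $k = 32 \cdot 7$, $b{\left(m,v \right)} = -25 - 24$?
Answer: $- \frac{6826}{6889} \approx -0.99086$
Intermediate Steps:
$b{\left(m,v \right)} = -49$ ($b{\left(m,v \right)} = -25 - 24 = -49$)
$k = 224$
$q = -8403$ ($q = -8 + \left(\left(6280 - 14899\right) + 224\right) = -8 + \left(-8619 + 224\right) = -8 - 8395 = -8403$)
$\frac{q + 15229}{57 \left(-86 + y\right) + b{\left(-169,-9 \right)}} = \frac{-8403 + 15229}{57 \left(-86 - 34\right) - 49} = \frac{6826}{57 \left(-120\right) - 49} = \frac{6826}{-6840 - 49} = \frac{6826}{-6889} = 6826 \left(- \frac{1}{6889}\right) = - \frac{6826}{6889}$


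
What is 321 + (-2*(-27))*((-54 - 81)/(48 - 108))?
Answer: 885/2 ≈ 442.50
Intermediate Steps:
321 + (-2*(-27))*((-54 - 81)/(48 - 108)) = 321 + 54*(-135/(-60)) = 321 + 54*(-135*(-1/60)) = 321 + 54*(9/4) = 321 + 243/2 = 885/2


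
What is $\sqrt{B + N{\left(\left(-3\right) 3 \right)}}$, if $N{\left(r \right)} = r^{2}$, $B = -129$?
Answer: $4 i \sqrt{3} \approx 6.9282 i$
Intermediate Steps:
$\sqrt{B + N{\left(\left(-3\right) 3 \right)}} = \sqrt{-129 + \left(\left(-3\right) 3\right)^{2}} = \sqrt{-129 + \left(-9\right)^{2}} = \sqrt{-129 + 81} = \sqrt{-48} = 4 i \sqrt{3}$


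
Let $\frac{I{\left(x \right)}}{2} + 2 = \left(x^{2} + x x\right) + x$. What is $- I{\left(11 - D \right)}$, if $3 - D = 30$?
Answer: $-5848$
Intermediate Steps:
$D = -27$ ($D = 3 - 30 = -27$)
$I{\left(x \right)} = -4 + 2 x + 4 x^{2}$ ($I{\left(x \right)} = -4 + 2 \left(\left(x^{2} + x x\right) + x\right) = -4 + 2 \left(\left(x^{2} + x^{2}\right) + x\right) = -4 + 2 \left(2 x^{2} + x\right) = -4 + 2 \left(x + 2 x^{2}\right) = -4 + \left(2 x + 4 x^{2}\right) = -4 + 2 x + 4 x^{2}$)
$- I{\left(11 - D \right)} = - (-4 + 2 \left(11 - -27\right) + 4 \left(11 - -27\right)^{2}) = - (-4 + 2 \left(11 + 27\right) + 4 \left(11 + 27\right)^{2}) = - (-4 + 2 \cdot 38 + 4 \cdot 38^{2}) = - (-4 + 76 + 4 \cdot 1444) = - (-4 + 76 + 5776) = \left(-1\right) 5848 = -5848$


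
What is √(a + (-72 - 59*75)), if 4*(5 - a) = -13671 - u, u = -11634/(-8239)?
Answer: I*√5950802539/2354 ≈ 32.77*I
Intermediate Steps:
u = 1662/1177 (u = -11634*(-1/8239) = 1662/1177 ≈ 1.4121)
a = 16115969/4708 (a = 5 - (-13671 - 1*1662/1177)/4 = 5 - (-13671 - 1662/1177)/4 = 5 - ¼*(-16092429/1177) = 5 + 16092429/4708 = 16115969/4708 ≈ 3423.1)
√(a + (-72 - 59*75)) = √(16115969/4708 + (-72 - 59*75)) = √(16115969/4708 + (-72 - 4425)) = √(16115969/4708 - 4497) = √(-5055907/4708) = I*√5950802539/2354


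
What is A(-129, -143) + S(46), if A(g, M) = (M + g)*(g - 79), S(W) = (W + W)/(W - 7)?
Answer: 2206556/39 ≈ 56578.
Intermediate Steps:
S(W) = 2*W/(-7 + W) (S(W) = (2*W)/(-7 + W) = 2*W/(-7 + W))
A(g, M) = (-79 + g)*(M + g) (A(g, M) = (M + g)*(-79 + g) = (-79 + g)*(M + g))
A(-129, -143) + S(46) = ((-129)**2 - 79*(-143) - 79*(-129) - 143*(-129)) + 2*46/(-7 + 46) = (16641 + 11297 + 10191 + 18447) + 2*46/39 = 56576 + 2*46*(1/39) = 56576 + 92/39 = 2206556/39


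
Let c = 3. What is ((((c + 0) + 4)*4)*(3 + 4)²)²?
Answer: 1882384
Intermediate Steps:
((((c + 0) + 4)*4)*(3 + 4)²)² = ((((3 + 0) + 4)*4)*(3 + 4)²)² = (((3 + 4)*4)*7²)² = ((7*4)*49)² = (28*49)² = 1372² = 1882384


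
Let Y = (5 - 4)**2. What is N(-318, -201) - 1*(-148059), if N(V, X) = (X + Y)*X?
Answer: 188259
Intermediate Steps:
Y = 1 (Y = 1**2 = 1)
N(V, X) = X*(1 + X) (N(V, X) = (X + 1)*X = (1 + X)*X = X*(1 + X))
N(-318, -201) - 1*(-148059) = -201*(1 - 201) - 1*(-148059) = -201*(-200) + 148059 = 40200 + 148059 = 188259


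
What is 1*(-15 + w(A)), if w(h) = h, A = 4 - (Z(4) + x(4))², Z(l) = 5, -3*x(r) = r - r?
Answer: -36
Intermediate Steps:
x(r) = 0 (x(r) = -(r - r)/3 = -⅓*0 = 0)
A = -21 (A = 4 - (5 + 0)² = 4 - 1*5² = 4 - 1*25 = 4 - 25 = -21)
1*(-15 + w(A)) = 1*(-15 - 21) = 1*(-36) = -36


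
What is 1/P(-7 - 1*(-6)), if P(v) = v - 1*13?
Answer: -1/14 ≈ -0.071429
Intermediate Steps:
P(v) = -13 + v (P(v) = v - 13 = -13 + v)
1/P(-7 - 1*(-6)) = 1/(-13 + (-7 - 1*(-6))) = 1/(-13 + (-7 + 6)) = 1/(-13 - 1) = 1/(-14) = -1/14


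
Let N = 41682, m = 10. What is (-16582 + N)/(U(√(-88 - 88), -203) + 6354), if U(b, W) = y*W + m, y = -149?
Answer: 25100/36611 ≈ 0.68559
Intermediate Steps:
U(b, W) = 10 - 149*W (U(b, W) = -149*W + 10 = 10 - 149*W)
(-16582 + N)/(U(√(-88 - 88), -203) + 6354) = (-16582 + 41682)/((10 - 149*(-203)) + 6354) = 25100/((10 + 30247) + 6354) = 25100/(30257 + 6354) = 25100/36611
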